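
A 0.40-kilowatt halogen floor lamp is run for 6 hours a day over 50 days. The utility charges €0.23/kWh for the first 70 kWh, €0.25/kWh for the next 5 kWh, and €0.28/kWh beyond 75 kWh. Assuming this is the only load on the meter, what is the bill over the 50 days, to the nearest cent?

Runtime = 6 h/day × 50 days = 300 h
Energy = 0.4 kW × 300 h = 120 kWh
Tier 1 (0–70 kWh): 70 × €0.23 = €16.1
Tier 2 (70–75 kWh): 5 × €0.25 = €1.25
Above 75 kWh: 45 × €0.28 = €12.6
Bill = €29.95

€29.95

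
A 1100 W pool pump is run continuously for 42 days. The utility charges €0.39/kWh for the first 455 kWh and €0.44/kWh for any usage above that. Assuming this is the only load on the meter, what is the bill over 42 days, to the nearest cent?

€465.12

Runtime = 24 h × 42 = 1008 h
Energy = 1.1 kW × 1008 h = 1108.8 kWh
Tier 1 (0–455 kWh): 455 × €0.39 = €177.45
Above 455 kWh: 653.8 × €0.44 = €287.672
Bill = €465.12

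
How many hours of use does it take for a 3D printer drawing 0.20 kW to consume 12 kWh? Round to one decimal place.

60.0 h

Hours = 12 kWh ÷ 0.2 kW = 60.0 h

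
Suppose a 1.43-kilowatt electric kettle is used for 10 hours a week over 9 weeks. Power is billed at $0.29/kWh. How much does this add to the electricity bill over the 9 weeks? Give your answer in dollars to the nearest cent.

$37.32

Runtime = 10 h/week × 9 weeks = 90 h
Energy = 1.43 kW × 90 h = 128.7 kWh
Cost = 128.7 kWh × $0.29/kWh = $37.32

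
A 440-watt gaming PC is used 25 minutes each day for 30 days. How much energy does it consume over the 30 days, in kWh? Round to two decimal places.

Runtime = 25 min × 30 = 750 min = 12.5 h
Energy = 0.44 kW × 12.5 h = 5.5 kWh

5.50 kWh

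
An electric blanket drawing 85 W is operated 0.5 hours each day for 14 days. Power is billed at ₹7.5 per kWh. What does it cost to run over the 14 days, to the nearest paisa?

Runtime = 0.5 h/day × 14 days = 7 h
Energy = 0.085 kW × 7 h = 0.595 kWh
Cost = 0.595 kWh × ₹7.5/kWh = ₹4.46

₹4.46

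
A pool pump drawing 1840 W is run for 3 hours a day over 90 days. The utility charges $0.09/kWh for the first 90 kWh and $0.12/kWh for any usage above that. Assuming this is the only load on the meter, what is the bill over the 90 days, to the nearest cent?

Runtime = 3 h/day × 90 days = 270 h
Energy = 1.84 kW × 270 h = 496.8 kWh
Tier 1 (0–90 kWh): 90 × $0.09 = $8.1
Above 90 kWh: 406.8 × $0.12 = $48.816
Bill = $56.92

$56.92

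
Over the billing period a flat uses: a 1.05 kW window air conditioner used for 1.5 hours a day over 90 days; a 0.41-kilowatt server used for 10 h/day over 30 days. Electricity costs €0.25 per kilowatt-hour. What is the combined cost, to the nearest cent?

€66.19

window air conditioner: Runtime = 1.5 h/day × 90 days = 135 h
window air conditioner: 1.05 kW × 135 h = 141.75 kWh
server: Runtime = 10 h/day × 30 days = 300 h
server: 0.41 kW × 300 h = 123 kWh
Total energy = 264.75 kWh
Cost = 264.75 × €0.25 = €66.19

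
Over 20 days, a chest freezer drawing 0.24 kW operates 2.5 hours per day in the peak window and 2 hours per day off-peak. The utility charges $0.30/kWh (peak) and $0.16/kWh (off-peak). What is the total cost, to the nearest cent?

$5.14

Peak energy = 0.24 kW × 2.5 h × 20 = 12 kWh
Off-peak energy = 0.24 kW × 2 h × 20 = 9.6 kWh
Cost = 12 × $0.30 + 9.6 × $0.16 = $3.6 + $1.536 = $5.14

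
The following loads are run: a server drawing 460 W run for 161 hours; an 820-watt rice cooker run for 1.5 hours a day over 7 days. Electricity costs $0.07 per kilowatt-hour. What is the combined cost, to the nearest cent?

server: 0.46 kW × 161 h = 74.06 kWh
rice cooker: Runtime = 1.5 h/day × 7 days = 10.5 h
rice cooker: 0.82 kW × 10.5 h = 8.61 kWh
Total energy = 82.67 kWh
Cost = 82.67 × $0.07 = $5.79

$5.79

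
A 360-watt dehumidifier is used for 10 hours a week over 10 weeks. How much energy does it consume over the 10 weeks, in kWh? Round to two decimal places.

Runtime = 10 h/week × 10 weeks = 100 h
Energy = 0.36 kW × 100 h = 36 kWh

36.00 kWh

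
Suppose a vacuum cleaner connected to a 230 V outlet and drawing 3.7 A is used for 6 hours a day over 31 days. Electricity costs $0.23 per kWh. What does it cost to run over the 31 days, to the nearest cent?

$36.41

Power = 3.7 A × 230 V = 851 W = 0.851 kW
Runtime = 6 h/day × 31 days = 186 h
Energy = 0.851 kW × 186 h = 158.286 kWh
Cost = 158.286 kWh × $0.23/kWh = $36.41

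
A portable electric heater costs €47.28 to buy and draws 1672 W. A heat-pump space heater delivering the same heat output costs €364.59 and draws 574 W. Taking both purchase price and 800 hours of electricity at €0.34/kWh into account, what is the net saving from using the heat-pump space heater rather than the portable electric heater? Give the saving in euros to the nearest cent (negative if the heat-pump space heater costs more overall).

portable electric heater: €47.28 + (1672/1000) kW × 800 h × €0.34 = €47.28 + €454.784 = €502.064
heat-pump space heater: €364.59 + (574/1000) kW × 800 h × €0.34 = €364.59 + €156.128 = €520.718
Saving = €502.064 − €520.718 = −€18.654 → -€18.65

-€18.65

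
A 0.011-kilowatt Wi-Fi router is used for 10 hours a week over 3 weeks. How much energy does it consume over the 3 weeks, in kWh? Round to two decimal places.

Runtime = 10 h/week × 3 weeks = 30 h
Energy = 0.011 kW × 30 h = 0.33 kWh

0.33 kWh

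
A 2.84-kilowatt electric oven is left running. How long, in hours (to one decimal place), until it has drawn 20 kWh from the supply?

Hours = 20 kWh ÷ 2.84 kW = 7.0 h

7.0 h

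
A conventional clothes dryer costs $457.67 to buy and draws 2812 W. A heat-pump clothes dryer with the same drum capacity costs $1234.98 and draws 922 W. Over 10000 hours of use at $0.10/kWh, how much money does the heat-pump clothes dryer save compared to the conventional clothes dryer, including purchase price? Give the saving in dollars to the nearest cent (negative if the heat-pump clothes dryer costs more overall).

$1112.69

conventional clothes dryer: $457.67 + (2812/1000) kW × 10000 h × $0.10 = $457.67 + $2812 = $3269.67
heat-pump clothes dryer: $1234.98 + (922/1000) kW × 10000 h × $0.10 = $1234.98 + $922 = $2156.98
Saving = $3269.67 − $2156.98 = $1112.69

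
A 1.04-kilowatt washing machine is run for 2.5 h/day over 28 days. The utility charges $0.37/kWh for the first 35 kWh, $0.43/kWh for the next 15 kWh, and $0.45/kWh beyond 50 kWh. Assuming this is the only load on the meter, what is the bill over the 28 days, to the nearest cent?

$29.66

Runtime = 2.5 h/day × 28 days = 70 h
Energy = 1.04 kW × 70 h = 72.8 kWh
Tier 1 (0–35 kWh): 35 × $0.37 = $12.95
Tier 2 (35–50 kWh): 15 × $0.43 = $6.45
Above 50 kWh: 22.8 × $0.45 = $10.26
Bill = $29.66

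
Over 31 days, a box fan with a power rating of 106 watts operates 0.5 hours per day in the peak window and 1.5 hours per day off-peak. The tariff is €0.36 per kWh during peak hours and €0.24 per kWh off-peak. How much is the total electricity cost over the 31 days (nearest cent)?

€1.77

Peak energy = 0.106 kW × 0.5 h × 31 = 1.643 kWh
Off-peak energy = 0.106 kW × 1.5 h × 31 = 4.929 kWh
Cost = 1.643 × €0.36 + 4.929 × €0.24 = €0.59148 + €1.18296 = €1.77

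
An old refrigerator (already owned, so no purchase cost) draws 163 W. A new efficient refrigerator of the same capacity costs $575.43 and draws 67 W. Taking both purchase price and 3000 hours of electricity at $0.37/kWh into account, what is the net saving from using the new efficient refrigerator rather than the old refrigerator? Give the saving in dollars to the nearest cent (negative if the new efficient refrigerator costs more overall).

-$468.87

old refrigerator: $0.00 + (163/1000) kW × 3000 h × $0.37 = $0.00 + $180.93 = $180.93
new efficient refrigerator: $575.43 + (67/1000) kW × 3000 h × $0.37 = $575.43 + $74.37 = $649.8
Saving = $180.93 − $649.8 = −$468.87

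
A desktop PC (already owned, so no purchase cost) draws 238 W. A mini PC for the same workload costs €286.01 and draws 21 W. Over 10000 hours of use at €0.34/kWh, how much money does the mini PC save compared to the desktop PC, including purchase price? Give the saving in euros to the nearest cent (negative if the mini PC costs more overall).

desktop PC: €0.00 + (238/1000) kW × 10000 h × €0.34 = €0.00 + €809.2 = €809.2
mini PC: €286.01 + (21/1000) kW × 10000 h × €0.34 = €286.01 + €71.4 = €357.41
Saving = €809.2 − €357.41 = €451.79

€451.79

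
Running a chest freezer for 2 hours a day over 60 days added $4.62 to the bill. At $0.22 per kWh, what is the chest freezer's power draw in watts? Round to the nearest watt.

Energy = $4.62 ÷ $0.22/kWh = 21 kWh
Runtime = 2 h/day × 60 days = 120 h
Power = 21 kWh ÷ 120 h = 0.175 kW = 175 W

175 W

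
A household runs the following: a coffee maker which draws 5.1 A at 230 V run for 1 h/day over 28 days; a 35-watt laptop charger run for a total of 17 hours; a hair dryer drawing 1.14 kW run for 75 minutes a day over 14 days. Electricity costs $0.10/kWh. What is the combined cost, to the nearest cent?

$5.34

coffee maker: Power = 5.1 A × 230 V = 1173 W = 1.173 kW
coffee maker: Runtime = 1 h/day × 28 days = 28 h
coffee maker: 1.173 kW × 28 h = 32.844 kWh
laptop charger: 0.035 kW × 17 h = 0.595 kWh
hair dryer: Runtime = 75 min × 14 = 1050 min = 17.5 h
hair dryer: 1.14 kW × 17.5 h = 19.95 kWh
Total energy = 53.389 kWh
Cost = 53.389 × $0.10 = $5.34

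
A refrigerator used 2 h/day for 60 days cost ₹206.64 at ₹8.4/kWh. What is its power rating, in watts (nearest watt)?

Energy = ₹206.64 ÷ ₹8.4/kWh = 24.6 kWh
Runtime = 2 h/day × 60 days = 120 h
Power = 24.6 kWh ÷ 120 h = 0.205 kW = 205 W

205 W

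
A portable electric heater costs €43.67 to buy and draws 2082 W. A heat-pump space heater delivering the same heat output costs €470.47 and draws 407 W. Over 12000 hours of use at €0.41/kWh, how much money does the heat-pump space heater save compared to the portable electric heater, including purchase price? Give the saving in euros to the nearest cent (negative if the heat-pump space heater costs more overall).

€7814.20

portable electric heater: €43.67 + (2082/1000) kW × 12000 h × €0.41 = €43.67 + €10243.44 = €10287.11
heat-pump space heater: €470.47 + (407/1000) kW × 12000 h × €0.41 = €470.47 + €2002.44 = €2472.91
Saving = €10287.11 − €2472.91 = €7814.2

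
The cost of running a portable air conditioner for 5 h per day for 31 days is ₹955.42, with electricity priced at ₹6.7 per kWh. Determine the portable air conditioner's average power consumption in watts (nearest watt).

Energy = ₹955.42 ÷ ₹6.7/kWh = 142.6 kWh
Runtime = 5 h/day × 31 days = 155 h
Power = 142.6 kWh ÷ 155 h = 0.92 kW = 920 W

920 W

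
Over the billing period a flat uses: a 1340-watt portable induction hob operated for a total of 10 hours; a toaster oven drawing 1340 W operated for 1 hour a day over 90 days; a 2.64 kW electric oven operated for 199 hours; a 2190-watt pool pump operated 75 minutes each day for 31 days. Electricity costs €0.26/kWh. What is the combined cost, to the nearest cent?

portable induction hob: 1.34 kW × 10 h = 13.4 kWh
toaster oven: Runtime = 1 h/day × 90 days = 90 h
toaster oven: 1.34 kW × 90 h = 120.6 kWh
electric oven: 2.64 kW × 199 h = 525.36 kWh
pool pump: Runtime = 75 min × 31 = 2325 min = 38.75 h
pool pump: 2.19 kW × 38.75 h = 84.8625 kWh
Total energy = 744.2225 kWh
Cost = 744.2225 × €0.26 = €193.50

€193.50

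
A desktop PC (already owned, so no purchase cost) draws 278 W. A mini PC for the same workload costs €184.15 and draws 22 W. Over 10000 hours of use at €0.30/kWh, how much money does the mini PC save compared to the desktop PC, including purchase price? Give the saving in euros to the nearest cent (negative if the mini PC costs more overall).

desktop PC: €0.00 + (278/1000) kW × 10000 h × €0.30 = €0.00 + €834 = €834
mini PC: €184.15 + (22/1000) kW × 10000 h × €0.30 = €184.15 + €66 = €250.15
Saving = €834 − €250.15 = €583.85

€583.85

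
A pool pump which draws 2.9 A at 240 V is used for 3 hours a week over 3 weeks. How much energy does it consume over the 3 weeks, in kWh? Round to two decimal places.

Power = 2.9 A × 240 V = 696 W = 0.696 kW
Runtime = 3 h/week × 3 weeks = 9 h
Energy = 0.696 kW × 9 h = 6.264 kWh ≈ 6.26 kWh

6.26 kWh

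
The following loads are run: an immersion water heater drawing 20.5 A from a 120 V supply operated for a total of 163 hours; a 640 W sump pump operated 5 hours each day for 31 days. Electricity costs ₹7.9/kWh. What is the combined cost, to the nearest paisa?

₹3951.42

immersion water heater: Power = 20.5 A × 120 V = 2460 W = 2.46 kW
immersion water heater: 2.46 kW × 163 h = 400.98 kWh
sump pump: Runtime = 5 h/day × 31 days = 155 h
sump pump: 0.64 kW × 155 h = 99.2 kWh
Total energy = 500.18 kWh
Cost = 500.18 × ₹7.9 = ₹3951.42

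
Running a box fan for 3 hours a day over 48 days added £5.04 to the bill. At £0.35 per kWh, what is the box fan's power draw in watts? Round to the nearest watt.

Energy = £5.04 ÷ £0.35/kWh = 14.4 kWh
Runtime = 3 h/day × 48 days = 144 h
Power = 14.4 kWh ÷ 144 h = 0.1 kW = 100 W

100 W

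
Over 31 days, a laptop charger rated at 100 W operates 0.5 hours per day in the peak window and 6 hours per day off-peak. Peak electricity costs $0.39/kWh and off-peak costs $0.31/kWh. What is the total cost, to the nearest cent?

Peak energy = 0.1 kW × 0.5 h × 31 = 1.55 kWh
Off-peak energy = 0.1 kW × 6 h × 31 = 18.6 kWh
Cost = 1.55 × $0.39 + 18.6 × $0.31 = $0.6045 + $5.766 = $6.37

$6.37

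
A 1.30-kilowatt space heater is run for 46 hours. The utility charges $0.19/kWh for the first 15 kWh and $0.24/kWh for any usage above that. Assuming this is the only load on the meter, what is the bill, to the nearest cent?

$13.60

Energy = 1.3 kW × 46 h = 59.8 kWh
Tier 1 (0–15 kWh): 15 × $0.19 = $2.85
Above 15 kWh: 44.8 × $0.24 = $10.752
Bill = $13.60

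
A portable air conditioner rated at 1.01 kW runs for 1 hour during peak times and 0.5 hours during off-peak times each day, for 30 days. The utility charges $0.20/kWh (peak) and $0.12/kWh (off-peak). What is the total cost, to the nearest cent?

Peak energy = 1.01 kW × 1 h × 30 = 30.3 kWh
Off-peak energy = 1.01 kW × 0.5 h × 30 = 15.15 kWh
Cost = 30.3 × $0.20 + 15.15 × $0.12 = $6.06 + $1.818 = $7.88

$7.88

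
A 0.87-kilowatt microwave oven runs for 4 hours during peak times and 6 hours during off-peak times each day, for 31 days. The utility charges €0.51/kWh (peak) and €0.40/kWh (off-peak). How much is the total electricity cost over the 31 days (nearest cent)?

€119.75

Peak energy = 0.87 kW × 4 h × 31 = 107.88 kWh
Off-peak energy = 0.87 kW × 6 h × 31 = 161.82 kWh
Cost = 107.88 × €0.51 + 161.82 × €0.40 = €55.0188 + €64.728 = €119.75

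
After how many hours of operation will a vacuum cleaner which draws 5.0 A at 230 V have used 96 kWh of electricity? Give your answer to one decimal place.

83.5 h

Power = 5.0 A × 230 V = 1150 W = 1.15 kW
Hours = 96 kWh ÷ 1.15 kW = 83.5 h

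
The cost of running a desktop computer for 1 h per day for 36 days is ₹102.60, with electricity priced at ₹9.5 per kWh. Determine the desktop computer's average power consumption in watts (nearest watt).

Energy = ₹102.60 ÷ ₹9.5/kWh = 10.8 kWh
Runtime = 1 h/day × 36 days = 36 h
Power = 10.8 kWh ÷ 36 h = 0.3 kW = 300 W

300 W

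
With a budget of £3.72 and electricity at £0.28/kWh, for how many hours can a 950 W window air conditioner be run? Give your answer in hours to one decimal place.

Energy available = £3.72 ÷ £0.28/kWh = 13.2857 kWh
Hours = 13.2857 kWh ÷ 0.95 kW = 14.0 h

14.0 h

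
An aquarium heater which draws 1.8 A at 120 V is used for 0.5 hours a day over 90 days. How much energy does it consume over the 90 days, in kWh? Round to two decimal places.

Power = 1.8 A × 120 V = 216 W = 0.216 kW
Runtime = 0.5 h/day × 90 days = 45 h
Energy = 0.216 kW × 45 h = 9.72 kWh

9.72 kWh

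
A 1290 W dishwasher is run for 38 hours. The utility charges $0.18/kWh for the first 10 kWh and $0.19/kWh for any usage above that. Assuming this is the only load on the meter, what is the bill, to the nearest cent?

$9.21

Energy = 1.29 kW × 38 h = 49.02 kWh
Tier 1 (0–10 kWh): 10 × $0.18 = $1.8
Above 10 kWh: 39.02 × $0.19 = $7.4138
Bill = $9.21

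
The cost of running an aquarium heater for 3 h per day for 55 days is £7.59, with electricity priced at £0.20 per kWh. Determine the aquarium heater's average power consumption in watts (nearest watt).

Energy = £7.59 ÷ £0.20/kWh = 37.95 kWh
Runtime = 3 h/day × 55 days = 165 h
Power = 37.95 kWh ÷ 165 h = 0.23 kW = 230 W

230 W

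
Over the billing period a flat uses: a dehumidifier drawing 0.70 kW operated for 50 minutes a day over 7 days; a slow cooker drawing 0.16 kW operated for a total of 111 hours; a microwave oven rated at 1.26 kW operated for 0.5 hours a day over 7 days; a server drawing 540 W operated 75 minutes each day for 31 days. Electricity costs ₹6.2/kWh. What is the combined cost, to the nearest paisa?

₹292.51

dehumidifier: Runtime = 50 min × 7 = 350 min = 5.833333… h
dehumidifier: 0.7 kW × 5.833333… h = 4.083333… kWh
slow cooker: 0.16 kW × 111 h = 17.76 kWh
microwave oven: Runtime = 0.5 h/day × 7 days = 3.5 h
microwave oven: 1.26 kW × 3.5 h = 4.41 kWh
server: Runtime = 75 min × 31 = 2325 min = 38.75 h
server: 0.54 kW × 38.75 h = 20.925 kWh
Total energy = 47.178333… kWh
Cost = 47.178333… × ₹6.2 = ₹292.51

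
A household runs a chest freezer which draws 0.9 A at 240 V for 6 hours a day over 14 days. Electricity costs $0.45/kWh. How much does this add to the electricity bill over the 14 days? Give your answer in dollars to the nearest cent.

$8.16

Power = 0.9 A × 240 V = 216 W = 0.216 kW
Runtime = 6 h/day × 14 days = 84 h
Energy = 0.216 kW × 84 h = 18.144 kWh
Cost = 18.144 kWh × $0.45/kWh = $8.16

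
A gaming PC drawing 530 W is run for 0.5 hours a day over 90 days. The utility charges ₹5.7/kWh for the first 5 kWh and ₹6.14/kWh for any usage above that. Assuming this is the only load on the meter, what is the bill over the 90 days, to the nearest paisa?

₹144.24

Runtime = 0.5 h/day × 90 days = 45 h
Energy = 0.53 kW × 45 h = 23.85 kWh
Tier 1 (0–5 kWh): 5 × ₹5.7 = ₹28.5
Above 5 kWh: 18.85 × ₹6.14 = ₹115.739
Bill = ₹144.24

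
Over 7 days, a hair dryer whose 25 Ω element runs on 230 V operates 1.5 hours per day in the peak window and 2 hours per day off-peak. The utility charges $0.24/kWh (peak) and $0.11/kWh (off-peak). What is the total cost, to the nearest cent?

Power = V²/R = 230²/25 = 2116 W = 2.116 kW
Peak energy = 2.116 kW × 1.5 h × 7 = 22.218 kWh
Off-peak energy = 2.116 kW × 2 h × 7 = 29.624 kWh
Cost = 22.218 × $0.24 + 29.624 × $0.11 = $5.33232 + $3.25864 = $8.59

$8.59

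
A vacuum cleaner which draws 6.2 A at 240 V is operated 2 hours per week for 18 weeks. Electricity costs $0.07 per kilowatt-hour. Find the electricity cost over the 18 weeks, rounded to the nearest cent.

$3.75

Power = 6.2 A × 240 V = 1488 W = 1.488 kW
Runtime = 2 h/week × 18 weeks = 36 h
Energy = 1.488 kW × 36 h = 53.568 kWh
Cost = 53.568 kWh × $0.07/kWh = $3.75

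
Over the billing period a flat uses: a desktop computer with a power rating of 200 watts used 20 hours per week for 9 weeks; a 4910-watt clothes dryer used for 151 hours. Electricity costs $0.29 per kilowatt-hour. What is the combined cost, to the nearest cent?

desktop computer: Runtime = 20 h/week × 9 weeks = 180 h
desktop computer: 0.2 kW × 180 h = 36 kWh
clothes dryer: 4.91 kW × 151 h = 741.41 kWh
Total energy = 777.41 kWh
Cost = 777.41 × $0.29 = $225.45

$225.45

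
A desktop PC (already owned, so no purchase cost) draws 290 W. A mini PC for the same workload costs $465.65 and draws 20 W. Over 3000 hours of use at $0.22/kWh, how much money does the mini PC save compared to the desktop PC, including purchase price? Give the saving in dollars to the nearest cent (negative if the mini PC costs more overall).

desktop PC: $0.00 + (290/1000) kW × 3000 h × $0.22 = $0.00 + $191.4 = $191.4
mini PC: $465.65 + (20/1000) kW × 3000 h × $0.22 = $465.65 + $13.2 = $478.85
Saving = $191.4 − $478.85 = −$287.45

-$287.45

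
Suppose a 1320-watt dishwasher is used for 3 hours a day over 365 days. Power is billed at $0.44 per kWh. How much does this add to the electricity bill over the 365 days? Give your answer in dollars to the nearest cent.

Runtime = 3 h/day × 365 days = 1095 h
Energy = 1.32 kW × 1095 h = 1445.4 kWh
Cost = 1445.4 kWh × $0.44/kWh = $635.98

$635.98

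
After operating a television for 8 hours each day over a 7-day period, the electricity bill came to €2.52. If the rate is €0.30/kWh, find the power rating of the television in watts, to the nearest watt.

Energy = €2.52 ÷ €0.30/kWh = 8.4 kWh
Runtime = 8 h/day × 7 days = 56 h
Power = 8.4 kWh ÷ 56 h = 0.15 kW = 150 W

150 W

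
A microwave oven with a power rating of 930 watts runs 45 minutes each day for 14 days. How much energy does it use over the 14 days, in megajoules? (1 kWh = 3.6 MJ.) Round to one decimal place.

Runtime = 45 min × 14 = 630 min = 10.5 h
Energy = 0.93 kW × 10.5 h = 9.765 kWh
= 9.765 × 3.6 MJ = 35.2 MJ

35.2 MJ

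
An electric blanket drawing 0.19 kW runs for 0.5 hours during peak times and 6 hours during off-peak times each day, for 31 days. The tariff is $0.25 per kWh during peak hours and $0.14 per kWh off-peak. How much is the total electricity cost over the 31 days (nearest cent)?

$5.68

Peak energy = 0.19 kW × 0.5 h × 31 = 2.945 kWh
Off-peak energy = 0.19 kW × 6 h × 31 = 35.34 kWh
Cost = 2.945 × $0.25 + 35.34 × $0.14 = $0.73625 + $4.9476 = $5.68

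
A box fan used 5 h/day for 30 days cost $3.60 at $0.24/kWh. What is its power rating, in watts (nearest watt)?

100 W

Energy = $3.60 ÷ $0.24/kWh = 15 kWh
Runtime = 5 h/day × 30 days = 150 h
Power = 15 kWh ÷ 150 h = 0.1 kW = 100 W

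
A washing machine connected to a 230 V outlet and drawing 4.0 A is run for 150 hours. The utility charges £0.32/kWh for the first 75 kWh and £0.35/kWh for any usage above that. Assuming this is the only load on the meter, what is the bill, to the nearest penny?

£46.05

Power = 4.0 A × 230 V = 920 W = 0.92 kW
Energy = 0.92 kW × 150 h = 138 kWh
Tier 1 (0–75 kWh): 75 × £0.32 = £24
Above 75 kWh: 63 × £0.35 = £22.05
Bill = £46.05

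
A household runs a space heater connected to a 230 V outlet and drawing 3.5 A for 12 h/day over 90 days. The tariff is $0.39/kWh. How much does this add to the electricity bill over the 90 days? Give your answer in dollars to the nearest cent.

Power = 3.5 A × 230 V = 805 W = 0.805 kW
Runtime = 12 h/day × 90 days = 1080 h
Energy = 0.805 kW × 1080 h = 869.4 kWh
Cost = 869.4 kWh × $0.39/kWh = $339.07

$339.07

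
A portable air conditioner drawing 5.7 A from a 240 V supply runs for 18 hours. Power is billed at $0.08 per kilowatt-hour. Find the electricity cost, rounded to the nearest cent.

$1.97

Power = 5.7 A × 240 V = 1368 W = 1.368 kW
Energy = 1.368 kW × 18 h = 24.624 kWh
Cost = 24.624 kWh × $0.08/kWh = $1.97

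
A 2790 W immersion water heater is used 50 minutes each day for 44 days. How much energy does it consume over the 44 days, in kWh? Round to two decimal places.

102.30 kWh

Runtime = 50 min × 44 = 2200 min = 36.666666… h
Energy = 2.79 kW × 36.666666… h = 102.3 kWh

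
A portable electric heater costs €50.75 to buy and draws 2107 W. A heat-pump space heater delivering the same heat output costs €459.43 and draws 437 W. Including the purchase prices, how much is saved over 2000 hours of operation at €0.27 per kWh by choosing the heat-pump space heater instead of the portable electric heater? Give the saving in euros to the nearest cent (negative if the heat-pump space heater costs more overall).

€493.12

portable electric heater: €50.75 + (2107/1000) kW × 2000 h × €0.27 = €50.75 + €1137.78 = €1188.53
heat-pump space heater: €459.43 + (437/1000) kW × 2000 h × €0.27 = €459.43 + €235.98 = €695.41
Saving = €1188.53 − €695.41 = €493.12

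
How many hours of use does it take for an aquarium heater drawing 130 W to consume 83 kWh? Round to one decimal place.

Hours = 83 kWh ÷ 0.13 kW = 638.5 h

638.5 h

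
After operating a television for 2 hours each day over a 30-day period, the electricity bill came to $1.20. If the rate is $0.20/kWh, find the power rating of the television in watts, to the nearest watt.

100 W

Energy = $1.20 ÷ $0.20/kWh = 6 kWh
Runtime = 2 h/day × 30 days = 60 h
Power = 6 kWh ÷ 60 h = 0.1 kW = 100 W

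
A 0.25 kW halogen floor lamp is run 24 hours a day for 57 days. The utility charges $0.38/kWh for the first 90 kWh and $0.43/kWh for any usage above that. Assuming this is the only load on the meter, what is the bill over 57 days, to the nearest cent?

$142.56

Runtime = 24 h × 57 = 1368 h
Energy = 0.25 kW × 1368 h = 342 kWh
Tier 1 (0–90 kWh): 90 × $0.38 = $34.2
Above 90 kWh: 252 × $0.43 = $108.36
Bill = $142.56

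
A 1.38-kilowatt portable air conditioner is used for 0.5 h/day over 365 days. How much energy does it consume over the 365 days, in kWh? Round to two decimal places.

251.85 kWh

Runtime = 0.5 h/day × 365 days = 182.5 h
Energy = 1.38 kW × 182.5 h = 251.85 kWh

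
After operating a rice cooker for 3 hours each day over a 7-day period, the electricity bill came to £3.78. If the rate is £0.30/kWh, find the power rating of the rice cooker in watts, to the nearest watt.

600 W

Energy = £3.78 ÷ £0.30/kWh = 12.6 kWh
Runtime = 3 h/day × 7 days = 21 h
Power = 12.6 kWh ÷ 21 h = 0.6 kW = 600 W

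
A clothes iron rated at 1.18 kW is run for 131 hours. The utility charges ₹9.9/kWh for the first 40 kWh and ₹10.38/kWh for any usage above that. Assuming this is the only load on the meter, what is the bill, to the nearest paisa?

Energy = 1.18 kW × 131 h = 154.58 kWh
Tier 1 (0–40 kWh): 40 × ₹9.9 = ₹396
Above 40 kWh: 114.58 × ₹10.38 = ₹1189.3404
Bill = ₹1585.34

₹1585.34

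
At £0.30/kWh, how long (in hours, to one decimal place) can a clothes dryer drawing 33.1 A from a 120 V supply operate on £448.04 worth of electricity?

376.0 h

Power = 33.1 A × 120 V = 3972 W = 3.972 kW
Energy available = £448.04 ÷ £0.30/kWh = 1493.4667 kWh
Hours = 1493.4667 kWh ÷ 3.972 kW = 376.0 h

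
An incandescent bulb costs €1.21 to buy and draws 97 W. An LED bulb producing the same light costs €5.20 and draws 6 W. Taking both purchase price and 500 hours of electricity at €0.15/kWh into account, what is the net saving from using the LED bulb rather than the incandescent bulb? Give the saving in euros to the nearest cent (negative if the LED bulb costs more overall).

€2.84

incandescent bulb: €1.21 + (97/1000) kW × 500 h × €0.15 = €1.21 + €7.275 = €8.485
LED bulb: €5.20 + (6/1000) kW × 500 h × €0.15 = €5.20 + €0.45 = €5.65
Saving = €8.485 − €5.65 = €2.835 → €2.84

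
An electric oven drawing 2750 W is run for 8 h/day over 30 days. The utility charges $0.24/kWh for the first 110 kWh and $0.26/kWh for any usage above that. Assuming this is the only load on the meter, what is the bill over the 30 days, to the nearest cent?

$169.40

Runtime = 8 h/day × 30 days = 240 h
Energy = 2.75 kW × 240 h = 660 kWh
Tier 1 (0–110 kWh): 110 × $0.24 = $26.4
Above 110 kWh: 550 × $0.26 = $143
Bill = $169.40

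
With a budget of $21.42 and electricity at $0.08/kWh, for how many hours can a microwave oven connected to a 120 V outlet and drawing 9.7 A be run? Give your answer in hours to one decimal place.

230.0 h

Power = 9.7 A × 120 V = 1164 W = 1.164 kW
Energy available = $21.42 ÷ $0.08/kWh = 267.75 kWh
Hours = 267.75 kWh ÷ 1.164 kW = 230.0 h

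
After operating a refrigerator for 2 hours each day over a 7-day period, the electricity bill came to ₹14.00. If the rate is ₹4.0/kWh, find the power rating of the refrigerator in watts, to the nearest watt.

250 W

Energy = ₹14.00 ÷ ₹4.0/kWh = 3.5 kWh
Runtime = 2 h/day × 7 days = 14 h
Power = 3.5 kWh ÷ 14 h = 0.25 kW = 250 W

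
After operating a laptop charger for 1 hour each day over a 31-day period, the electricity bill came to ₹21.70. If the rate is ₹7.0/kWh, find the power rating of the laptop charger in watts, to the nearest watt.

100 W

Energy = ₹21.70 ÷ ₹7.0/kWh = 3.1 kWh
Runtime = 1 h/day × 31 days = 31 h
Power = 3.1 kWh ÷ 31 h = 0.1 kW = 100 W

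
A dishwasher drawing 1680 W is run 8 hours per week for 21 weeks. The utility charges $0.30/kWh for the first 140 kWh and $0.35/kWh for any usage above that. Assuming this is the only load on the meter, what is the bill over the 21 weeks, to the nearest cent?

Runtime = 8 h/week × 21 weeks = 168 h
Energy = 1.68 kW × 168 h = 282.24 kWh
Tier 1 (0–140 kWh): 140 × $0.30 = $42
Above 140 kWh: 142.24 × $0.35 = $49.784
Bill = $91.78

$91.78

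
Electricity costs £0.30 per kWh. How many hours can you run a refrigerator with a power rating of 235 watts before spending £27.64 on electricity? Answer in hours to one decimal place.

392.1 h

Energy available = £27.64 ÷ £0.30/kWh = 92.1333 kWh
Hours = 92.1333 kWh ÷ 0.235 kW = 392.1 h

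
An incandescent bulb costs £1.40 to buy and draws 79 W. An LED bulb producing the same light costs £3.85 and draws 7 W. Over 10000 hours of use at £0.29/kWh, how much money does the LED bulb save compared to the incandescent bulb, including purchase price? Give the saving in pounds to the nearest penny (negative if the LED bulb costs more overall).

incandescent bulb: £1.40 + (79/1000) kW × 10000 h × £0.29 = £1.40 + £229.1 = £230.5
LED bulb: £3.85 + (7/1000) kW × 10000 h × £0.29 = £3.85 + £20.3 = £24.15
Saving = £230.5 − £24.15 = £206.35

£206.35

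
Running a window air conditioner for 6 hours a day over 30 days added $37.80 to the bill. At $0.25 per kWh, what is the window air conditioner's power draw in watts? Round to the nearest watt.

840 W

Energy = $37.80 ÷ $0.25/kWh = 151.2 kWh
Runtime = 6 h/day × 30 days = 180 h
Power = 151.2 kWh ÷ 180 h = 0.84 kW = 840 W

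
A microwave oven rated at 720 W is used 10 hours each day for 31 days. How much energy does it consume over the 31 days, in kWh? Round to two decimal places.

223.20 kWh

Runtime = 10 h/day × 31 days = 310 h
Energy = 0.72 kW × 310 h = 223.2 kWh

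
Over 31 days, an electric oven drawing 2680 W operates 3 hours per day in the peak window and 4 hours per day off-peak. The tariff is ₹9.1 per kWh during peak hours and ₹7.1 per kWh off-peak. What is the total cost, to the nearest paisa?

Peak energy = 2.68 kW × 3 h × 31 = 249.24 kWh
Off-peak energy = 2.68 kW × 4 h × 31 = 332.32 kWh
Cost = 249.24 × ₹9.1 + 332.32 × ₹7.1 = ₹2268.084 + ₹2359.472 = ₹4627.56

₹4627.56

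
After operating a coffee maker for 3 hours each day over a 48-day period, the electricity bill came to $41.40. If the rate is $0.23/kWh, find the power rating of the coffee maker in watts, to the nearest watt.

1250 W

Energy = $41.40 ÷ $0.23/kWh = 180 kWh
Runtime = 3 h/day × 48 days = 144 h
Power = 180 kWh ÷ 144 h = 1.25 kW = 1250 W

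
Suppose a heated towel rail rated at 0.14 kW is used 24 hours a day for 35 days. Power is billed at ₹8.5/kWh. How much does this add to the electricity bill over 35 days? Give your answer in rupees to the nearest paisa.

Runtime = 24 h × 35 = 840 h
Energy = 0.14 kW × 840 h = 117.6 kWh
Cost = 117.6 kWh × ₹8.5/kWh = ₹999.60

₹999.60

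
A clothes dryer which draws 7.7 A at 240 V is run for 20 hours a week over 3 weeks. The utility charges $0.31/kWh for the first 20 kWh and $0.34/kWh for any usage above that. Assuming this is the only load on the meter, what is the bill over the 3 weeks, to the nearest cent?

Power = 7.7 A × 240 V = 1848 W = 1.848 kW
Runtime = 20 h/week × 3 weeks = 60 h
Energy = 1.848 kW × 60 h = 110.88 kWh
Tier 1 (0–20 kWh): 20 × $0.31 = $6.2
Above 20 kWh: 90.88 × $0.34 = $30.8992
Bill = $37.10

$37.10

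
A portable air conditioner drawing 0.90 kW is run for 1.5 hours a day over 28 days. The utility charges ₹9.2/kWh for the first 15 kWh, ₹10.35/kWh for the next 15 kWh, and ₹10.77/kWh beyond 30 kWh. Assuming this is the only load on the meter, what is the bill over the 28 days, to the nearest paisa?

₹377.26

Runtime = 1.5 h/day × 28 days = 42 h
Energy = 0.9 kW × 42 h = 37.8 kWh
Tier 1 (0–15 kWh): 15 × ₹9.2 = ₹138
Tier 2 (15–30 kWh): 15 × ₹10.35 = ₹155.25
Above 30 kWh: 7.8 × ₹10.77 = ₹84.006
Bill = ₹377.26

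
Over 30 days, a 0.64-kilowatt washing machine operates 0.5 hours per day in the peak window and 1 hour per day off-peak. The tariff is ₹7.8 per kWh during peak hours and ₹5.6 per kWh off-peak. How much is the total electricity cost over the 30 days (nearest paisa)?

Peak energy = 0.64 kW × 0.5 h × 30 = 9.6 kWh
Off-peak energy = 0.64 kW × 1 h × 30 = 19.2 kWh
Cost = 9.6 × ₹7.8 + 19.2 × ₹5.6 = ₹74.88 + ₹107.52 = ₹182.40

₹182.40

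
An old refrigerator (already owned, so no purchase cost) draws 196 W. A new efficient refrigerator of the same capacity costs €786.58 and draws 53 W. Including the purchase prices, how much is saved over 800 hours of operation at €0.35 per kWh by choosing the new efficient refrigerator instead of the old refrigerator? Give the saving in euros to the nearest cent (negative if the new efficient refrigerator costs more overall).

old refrigerator: €0.00 + (196/1000) kW × 800 h × €0.35 = €0.00 + €54.88 = €54.88
new efficient refrigerator: €786.58 + (53/1000) kW × 800 h × €0.35 = €786.58 + €14.84 = €801.42
Saving = €54.88 − €801.42 = −€746.54

-€746.54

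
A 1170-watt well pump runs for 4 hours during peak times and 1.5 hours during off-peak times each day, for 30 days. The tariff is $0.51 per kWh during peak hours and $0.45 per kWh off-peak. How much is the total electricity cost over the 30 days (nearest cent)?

$95.30

Peak energy = 1.17 kW × 4 h × 30 = 140.4 kWh
Off-peak energy = 1.17 kW × 1.5 h × 30 = 52.65 kWh
Cost = 140.4 × $0.51 + 52.65 × $0.45 = $71.604 + $23.6925 = $95.30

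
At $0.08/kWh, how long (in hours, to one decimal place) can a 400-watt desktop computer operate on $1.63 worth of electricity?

Energy available = $1.63 ÷ $0.08/kWh = 20.375 kWh
Hours = 20.375 kWh ÷ 0.4 kW = 50.9 h

50.9 h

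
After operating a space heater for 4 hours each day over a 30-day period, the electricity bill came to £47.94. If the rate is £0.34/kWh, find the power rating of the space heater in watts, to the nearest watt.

1175 W

Energy = £47.94 ÷ £0.34/kWh = 141 kWh
Runtime = 4 h/day × 30 days = 120 h
Power = 141 kWh ÷ 120 h = 1.175 kW = 1175 W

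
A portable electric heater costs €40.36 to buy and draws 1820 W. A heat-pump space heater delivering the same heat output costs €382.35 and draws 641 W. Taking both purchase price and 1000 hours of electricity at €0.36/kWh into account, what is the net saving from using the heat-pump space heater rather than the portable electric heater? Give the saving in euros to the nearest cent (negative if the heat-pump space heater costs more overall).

€82.45

portable electric heater: €40.36 + (1820/1000) kW × 1000 h × €0.36 = €40.36 + €655.2 = €695.56
heat-pump space heater: €382.35 + (641/1000) kW × 1000 h × €0.36 = €382.35 + €230.76 = €613.11
Saving = €695.56 − €613.11 = €82.45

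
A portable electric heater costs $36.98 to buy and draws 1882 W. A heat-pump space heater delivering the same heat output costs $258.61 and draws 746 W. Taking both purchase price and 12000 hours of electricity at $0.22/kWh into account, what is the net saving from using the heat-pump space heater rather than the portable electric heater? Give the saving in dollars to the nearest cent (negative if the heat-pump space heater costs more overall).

$2777.41

portable electric heater: $36.98 + (1882/1000) kW × 12000 h × $0.22 = $36.98 + $4968.48 = $5005.46
heat-pump space heater: $258.61 + (746/1000) kW × 12000 h × $0.22 = $258.61 + $1969.44 = $2228.05
Saving = $5005.46 − $2228.05 = $2777.41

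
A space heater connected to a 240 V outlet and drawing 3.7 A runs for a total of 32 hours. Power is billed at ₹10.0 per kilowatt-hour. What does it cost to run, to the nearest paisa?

₹284.16

Power = 3.7 A × 240 V = 888 W = 0.888 kW
Energy = 0.888 kW × 32 h = 28.416 kWh
Cost = 28.416 kWh × ₹10.0/kWh = ₹284.16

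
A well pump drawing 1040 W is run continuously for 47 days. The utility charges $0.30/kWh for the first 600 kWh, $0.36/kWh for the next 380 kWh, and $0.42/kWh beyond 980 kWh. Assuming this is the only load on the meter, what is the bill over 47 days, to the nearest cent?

Runtime = 24 h × 47 = 1128 h
Energy = 1.04 kW × 1128 h = 1173.12 kWh
Tier 1 (0–600 kWh): 600 × $0.30 = $180
Tier 2 (600–980 kWh): 380 × $0.36 = $136.8
Above 980 kWh: 193.12 × $0.42 = $81.1104
Bill = $397.91

$397.91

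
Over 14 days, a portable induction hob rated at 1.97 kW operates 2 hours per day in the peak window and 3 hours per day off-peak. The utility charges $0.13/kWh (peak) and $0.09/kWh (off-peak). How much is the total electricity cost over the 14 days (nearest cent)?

Peak energy = 1.97 kW × 2 h × 14 = 55.16 kWh
Off-peak energy = 1.97 kW × 3 h × 14 = 82.74 kWh
Cost = 55.16 × $0.13 + 82.74 × $0.09 = $7.1708 + $7.4466 = $14.62

$14.62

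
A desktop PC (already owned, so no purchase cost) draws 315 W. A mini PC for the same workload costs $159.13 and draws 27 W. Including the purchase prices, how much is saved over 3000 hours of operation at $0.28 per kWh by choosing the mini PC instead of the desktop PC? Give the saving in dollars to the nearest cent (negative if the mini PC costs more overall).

desktop PC: $0.00 + (315/1000) kW × 3000 h × $0.28 = $0.00 + $264.6 = $264.6
mini PC: $159.13 + (27/1000) kW × 3000 h × $0.28 = $159.13 + $22.68 = $181.81
Saving = $264.6 − $181.81 = $82.79

$82.79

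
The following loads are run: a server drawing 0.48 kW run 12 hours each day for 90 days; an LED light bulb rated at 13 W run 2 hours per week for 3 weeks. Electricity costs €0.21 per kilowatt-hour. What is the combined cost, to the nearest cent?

server: Runtime = 12 h/day × 90 days = 1080 h
server: 0.48 kW × 1080 h = 518.4 kWh
LED light bulb: Runtime = 2 h/week × 3 weeks = 6 h
LED light bulb: 0.013 kW × 6 h = 0.078 kWh
Total energy = 518.478 kWh
Cost = 518.478 × €0.21 = €108.88

€108.88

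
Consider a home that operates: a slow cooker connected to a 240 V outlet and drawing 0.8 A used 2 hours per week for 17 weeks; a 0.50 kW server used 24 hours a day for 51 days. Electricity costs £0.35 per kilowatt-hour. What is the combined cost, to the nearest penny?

£216.48

slow cooker: Power = 0.8 A × 240 V = 192 W = 0.192 kW
slow cooker: Runtime = 2 h/week × 17 weeks = 34 h
slow cooker: 0.192 kW × 34 h = 6.528 kWh
server: Runtime = 24 h × 51 = 1224 h
server: 0.5 kW × 1224 h = 612 kWh
Total energy = 618.528 kWh
Cost = 618.528 × £0.35 = £216.48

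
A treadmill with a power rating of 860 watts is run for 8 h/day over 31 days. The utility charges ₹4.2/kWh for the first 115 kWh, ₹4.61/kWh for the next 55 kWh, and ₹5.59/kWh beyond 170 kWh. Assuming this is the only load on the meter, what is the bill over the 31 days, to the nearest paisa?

Runtime = 8 h/day × 31 days = 248 h
Energy = 0.86 kW × 248 h = 213.28 kWh
Tier 1 (0–115 kWh): 115 × ₹4.2 = ₹483
Tier 2 (115–170 kWh): 55 × ₹4.61 = ₹253.55
Above 170 kWh: 43.28 × ₹5.59 = ₹241.9352
Bill = ₹978.49

₹978.49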